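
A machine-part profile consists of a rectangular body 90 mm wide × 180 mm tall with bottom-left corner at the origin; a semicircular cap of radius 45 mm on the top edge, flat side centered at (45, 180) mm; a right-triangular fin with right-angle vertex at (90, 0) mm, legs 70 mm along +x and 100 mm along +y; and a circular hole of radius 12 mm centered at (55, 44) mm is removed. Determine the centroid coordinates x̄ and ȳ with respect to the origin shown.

x̄ = 55.46 mm, ȳ = 97.56 mm

Part | A | x̄ᵢ | ȳᵢ | A·x̄ᵢ | A·ȳᵢ
rectangular body | 16200.00 | 45.00 | 90.00 | 729000.00 | 1458000.00
semicircular top | 3180.86 | 45.00 | 199.10 | 143138.82 | 633305.26
triangular fin | 3500.00 | 113.33 | 33.33 | 396666.67 | 116666.67
hole | -452.39 | 55.00 | 44.00 | -24881.41 | -19905.13
Σ | 22428.47 |  |  | 1243924.07 | 2188066.80
x̄ = 1243924.07 / 22428.47 = 55.46 mm
ȳ = 2188066.80 / 22428.47 = 97.56 mm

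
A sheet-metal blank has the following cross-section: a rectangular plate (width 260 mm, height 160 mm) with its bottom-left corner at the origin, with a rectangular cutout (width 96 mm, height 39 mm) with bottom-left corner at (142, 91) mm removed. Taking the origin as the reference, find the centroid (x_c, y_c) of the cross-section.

x_c = 124.07 mm, y_c = 76.98 mm

plate: A = 260 × 160 = 41600.00, centroid at (130.00, 80.00).
hole: A = −(96 × 39) = -3744.00, centroid at (190.00, 110.50).
ΣA = 37856.00 mm²
ΣAx_c = (41600.00)(130.00) + (-3744.00)(190.00) = 4696640.00 mm³
ΣAy_c = (41600.00)(80.00) + (-3744.00)(110.50) = 2914288.00 mm³
x_c = 4696640.00 / 37856.00 = 124.07 mm
y_c = 2914288.00 / 37856.00 = 76.98 mm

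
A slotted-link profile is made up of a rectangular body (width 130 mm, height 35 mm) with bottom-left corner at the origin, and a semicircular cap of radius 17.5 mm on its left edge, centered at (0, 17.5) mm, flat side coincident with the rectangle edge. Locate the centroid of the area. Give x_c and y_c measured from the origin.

Part | A | x̄ᵢ | ȳᵢ | A·x̄ᵢ | A·ȳᵢ
rectangular body | 4550.00 | 65.00 | 17.50 | 295750.00 | 79625.00
semicircular end | 481.06 | -7.43 | 17.50 | -3572.92 | 8418.49
Σ | 5031.06 |  |  | 292177.08 | 88043.49
x_c = 292177.08 / 5031.06 = 58.07 mm
y_c = 88043.49 / 5031.06 = 17.50 mm

x_c = 58.07 mm, y_c = 17.50 mm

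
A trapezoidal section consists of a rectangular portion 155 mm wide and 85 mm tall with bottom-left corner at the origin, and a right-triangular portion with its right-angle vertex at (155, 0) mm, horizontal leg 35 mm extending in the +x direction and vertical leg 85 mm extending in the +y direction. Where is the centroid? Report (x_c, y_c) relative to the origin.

rectangular portion: A = 155 × 85 = 13175.00, centroid at (77.50, 42.50).
triangular portion: A = ½·35·85 = 1487.50, centroid at (166.67, 28.33).
ΣA = 14662.50 mm²
ΣAx_c = (13175.00)(77.50) + (1487.50)(166.67) = 1268979.17 mm³
ΣAy_c = (13175.00)(42.50) + (1487.50)(28.33) = 602083.33 mm³
x_c = 1268979.17 / 14662.50 = 86.55 mm
y_c = 602083.33 / 14662.50 = 41.06 mm

x_c = 86.55 mm, y_c = 41.06 mm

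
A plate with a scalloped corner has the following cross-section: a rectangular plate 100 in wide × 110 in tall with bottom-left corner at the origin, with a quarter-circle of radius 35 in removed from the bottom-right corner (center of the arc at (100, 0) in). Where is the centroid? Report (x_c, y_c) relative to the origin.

x_c = 46.63 in, y_c = 58.85 in

Part | A | x̄ᵢ | ȳᵢ | A·x̄ᵢ | A·ȳᵢ
plate | 11000.00 | 50.00 | 55.00 | 550000.00 | 605000.00
removed quarter-circle | -962.11 | 85.15 | 14.85 | -81919.61 | -14291.67
Σ | 10037.89 |  |  | 468080.39 | 590708.33
x_c = 468080.39 / 10037.89 = 46.63 in
y_c = 590708.33 / 10037.89 = 58.85 in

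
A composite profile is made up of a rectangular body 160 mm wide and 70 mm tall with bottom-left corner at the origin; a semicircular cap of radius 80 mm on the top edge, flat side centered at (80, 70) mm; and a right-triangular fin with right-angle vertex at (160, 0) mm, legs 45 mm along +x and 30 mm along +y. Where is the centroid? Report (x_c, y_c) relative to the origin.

x_c = 82.92 mm, y_c = 65.84 mm

rectangular body: A = 160 × 70 = 11200.00, centroid at (80.00, 35.00).
semicircular top: A = ½π·80² = 10053.10, centroid at (80.00, 103.95).
triangular fin: A = ½·45·30 = 675.00, centroid at (175.00, 10.00).
ΣA = 21928.10 mm², ΣAx_c = 1818372.72 mm³, ΣAy_c = 1443800.09 mm³.
x_c = 1818372.72/21928.10 = 82.92 mm; y_c = 1443800.09/21928.10 = 65.84 mm.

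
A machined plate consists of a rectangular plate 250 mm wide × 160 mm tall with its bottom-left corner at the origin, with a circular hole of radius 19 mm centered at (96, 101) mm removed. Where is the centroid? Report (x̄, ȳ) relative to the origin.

x̄ = 125.85 mm, ȳ = 79.39 mm

plate: A = 250 × 160 = 40000.00, centroid at (125.00, 80.00).
hole: A = −π·19² = -1134.11, centroid at (96.00, 101.00).
ΣA = 38865.89 mm², ΣAx̄ = 4891124.96 mm³, ΣAȳ = 3085454.39 mm³.
x̄ = 4891124.96/38865.89 = 125.85 mm; ȳ = 3085454.39/38865.89 = 79.39 mm.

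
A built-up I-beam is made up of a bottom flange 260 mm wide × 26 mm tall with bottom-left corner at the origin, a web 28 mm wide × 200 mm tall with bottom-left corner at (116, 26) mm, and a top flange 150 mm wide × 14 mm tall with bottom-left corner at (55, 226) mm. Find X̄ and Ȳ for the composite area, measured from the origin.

X̄ = 130.00 mm, Ȳ = 88.71 mm

bottom flange: A = 260 × 26 = 6760.00, centroid at (130.00, 13.00).
web: A = 28 × 200 = 5600.00, centroid at (130.00, 126.00).
top flange: A = 150 × 14 = 2100.00, centroid at (130.00, 233.00).
ΣA = 14460.00 mm², ΣAX̄ = 1879800.00 mm³, ΣAȲ = 1282780.00 mm³.
X̄ = 1879800.00/14460.00 = 130.00 mm; Ȳ = 1282780.00/14460.00 = 88.71 mm.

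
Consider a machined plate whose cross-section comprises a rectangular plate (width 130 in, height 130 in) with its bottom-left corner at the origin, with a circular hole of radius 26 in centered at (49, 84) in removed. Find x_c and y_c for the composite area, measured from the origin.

x_c = 67.30 in, y_c = 62.27 in

plate: A = 130 × 130 = 16900.00, centroid at (65.00, 65.00).
hole: A = −π·26² = -2123.72, centroid at (49.00, 84.00).
ΣA = 14776.28 in²
ΣAx_c = (16900.00)(65.00) + (-2123.72)(49.00) = 994437.88 in³
ΣAy_c = (16900.00)(65.00) + (-2123.72)(84.00) = 920107.80 in³
x_c = 994437.88 / 14776.28 = 67.30 in
y_c = 920107.80 / 14776.28 = 62.27 in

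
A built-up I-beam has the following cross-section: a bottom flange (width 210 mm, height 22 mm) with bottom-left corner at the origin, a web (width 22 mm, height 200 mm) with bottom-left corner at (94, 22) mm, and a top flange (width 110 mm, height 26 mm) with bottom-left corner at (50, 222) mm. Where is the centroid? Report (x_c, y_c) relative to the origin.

Part | A | x̄ᵢ | ȳᵢ | A·x̄ᵢ | A·ȳᵢ
bottom flange | 4620.00 | 105.00 | 11.00 | 485100.00 | 50820.00
web | 4400.00 | 105.00 | 122.00 | 462000.00 | 536800.00
top flange | 2860.00 | 105.00 | 235.00 | 300300.00 | 672100.00
Σ | 11880.00 |  |  | 1247400.00 | 1259720.00
x_c = 1247400.00 / 11880.00 = 105.00 mm
y_c = 1259720.00 / 11880.00 = 106.04 mm

x_c = 105.00 mm, y_c = 106.04 mm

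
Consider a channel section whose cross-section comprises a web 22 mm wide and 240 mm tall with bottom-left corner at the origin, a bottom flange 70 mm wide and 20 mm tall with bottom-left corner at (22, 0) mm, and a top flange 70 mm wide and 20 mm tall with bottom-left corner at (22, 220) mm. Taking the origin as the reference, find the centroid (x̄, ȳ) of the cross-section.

x̄ = 26.94 mm, ȳ = 120.00 mm

web: A = 22 × 240 = 5280.00, centroid at (11.00, 120.00).
bottom flange: A = 70 × 20 = 1400.00, centroid at (57.00, 10.00).
top flange: A = 70 × 20 = 1400.00, centroid at (57.00, 230.00).
ΣA = 8080.00 mm², ΣAx̄ = 217680.00 mm³, ΣAȳ = 969600.00 mm³.
x̄ = 217680.00/8080.00 = 26.94 mm; ȳ = 969600.00/8080.00 = 120.00 mm.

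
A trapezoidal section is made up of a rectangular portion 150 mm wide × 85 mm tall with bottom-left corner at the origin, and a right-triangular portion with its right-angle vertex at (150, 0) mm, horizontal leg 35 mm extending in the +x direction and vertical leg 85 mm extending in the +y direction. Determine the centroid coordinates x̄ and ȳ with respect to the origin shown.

rectangular portion: A = 150 × 85 = 12750.00, centroid at (75.00, 42.50).
triangular portion: A = ½·35·85 = 1487.50, centroid at (161.67, 28.33).
ΣA = 14237.50 mm², ΣAx̄ = 1196729.17 mm³, ΣAȳ = 584020.83 mm³.
x̄ = 1196729.17/14237.50 = 84.05 mm; ȳ = 584020.83/14237.50 = 41.02 mm.

x̄ = 84.05 mm, ȳ = 41.02 mm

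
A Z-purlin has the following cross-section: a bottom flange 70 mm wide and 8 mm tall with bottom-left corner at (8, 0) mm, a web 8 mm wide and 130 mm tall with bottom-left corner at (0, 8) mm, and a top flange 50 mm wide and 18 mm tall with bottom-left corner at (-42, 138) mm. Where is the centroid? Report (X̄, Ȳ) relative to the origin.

X̄ = 5.18 mm, Ȳ = 84.18 mm

Part | A | x̄ᵢ | ȳᵢ | A·x̄ᵢ | A·ȳᵢ
bottom flange | 560.00 | 43.00 | 4.00 | 24080.00 | 2240.00
web | 1040.00 | 4.00 | 73.00 | 4160.00 | 75920.00
top flange | 900.00 | -17.00 | 147.00 | -15300.00 | 132300.00
Σ | 2500.00 |  |  | 12940.00 | 210460.00
X̄ = 12940.00 / 2500.00 = 5.18 mm
Ȳ = 210460.00 / 2500.00 = 84.18 mm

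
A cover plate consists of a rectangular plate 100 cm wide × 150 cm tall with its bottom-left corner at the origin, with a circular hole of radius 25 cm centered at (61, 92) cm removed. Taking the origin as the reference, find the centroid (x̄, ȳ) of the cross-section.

plate: A = 100 × 150 = 15000.00, centroid at (50.00, 75.00).
hole: A = −π·25² = -1963.50, centroid at (61.00, 92.00).
ΣA = 13036.50 cm²
ΣAx̄ = (15000.00)(50.00) + (-1963.50)(61.00) = 630226.78 cm³
ΣAȳ = (15000.00)(75.00) + (-1963.50)(92.00) = 944358.42 cm³
x̄ = 630226.78 / 13036.50 = 48.34 cm
ȳ = 944358.42 / 13036.50 = 72.44 cm

x̄ = 48.34 cm, ȳ = 72.44 cm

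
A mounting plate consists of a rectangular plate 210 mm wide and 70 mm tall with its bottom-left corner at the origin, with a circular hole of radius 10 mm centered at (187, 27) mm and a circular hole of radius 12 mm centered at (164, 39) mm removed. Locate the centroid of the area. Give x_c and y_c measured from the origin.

x_c = 101.24 mm, y_c = 35.05 mm

Part | A | x̄ᵢ | ȳᵢ | A·x̄ᵢ | A·ȳᵢ
plate | 14700.00 | 105.00 | 35.00 | 1543500.00 | 514500.00
hole 1 | -314.16 | 187.00 | 27.00 | -58747.78 | -8482.30
hole 2 | -452.39 | 164.00 | 39.00 | -74191.85 | -17643.18
Σ | 13933.45 |  |  | 1410560.37 | 488374.52
x_c = 1410560.37 / 13933.45 = 101.24 mm
y_c = 488374.52 / 13933.45 = 35.05 mm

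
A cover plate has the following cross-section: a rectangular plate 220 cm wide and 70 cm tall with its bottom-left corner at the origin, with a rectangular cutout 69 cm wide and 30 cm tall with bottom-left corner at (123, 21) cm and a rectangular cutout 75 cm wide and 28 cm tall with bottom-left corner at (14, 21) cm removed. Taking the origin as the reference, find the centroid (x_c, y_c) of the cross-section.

plate: A = 220 × 70 = 15400.00, centroid at (110.00, 35.00).
hole 1: A = −(69 × 30) = -2070.00, centroid at (157.50, 36.00).
hole 2: A = −(75 × 28) = -2100.00, centroid at (51.50, 35.00).
ΣA = 11230.00 cm²
ΣAx_c = (15400.00)(110.00) + (-2070.00)(157.50) + (-2100.00)(51.50) = 1259825.00 cm³
ΣAy_c = (15400.00)(35.00) + (-2070.00)(36.00) + (-2100.00)(35.00) = 390980.00 cm³
x_c = 1259825.00 / 11230.00 = 112.18 cm
y_c = 390980.00 / 11230.00 = 34.82 cm

x_c = 112.18 cm, y_c = 34.82 cm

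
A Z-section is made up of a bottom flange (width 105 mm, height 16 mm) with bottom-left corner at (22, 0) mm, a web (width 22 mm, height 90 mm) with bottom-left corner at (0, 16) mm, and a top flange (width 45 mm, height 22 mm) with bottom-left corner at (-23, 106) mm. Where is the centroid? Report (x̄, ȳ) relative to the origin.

x̄ = 31.49 mm, ȳ = 53.77 mm

bottom flange: A = 105 × 16 = 1680.00, centroid at (74.50, 8.00).
web: A = 22 × 90 = 1980.00, centroid at (11.00, 61.00).
top flange: A = 45 × 22 = 990.00, centroid at (-0.50, 117.00).
ΣA = 4650.00 mm²
ΣAx̄ = (1680.00)(74.50) + (1980.00)(11.00) + (990.00)(-0.50) = 146445.00 mm³
ΣAȳ = (1680.00)(8.00) + (1980.00)(61.00) + (990.00)(117.00) = 250050.00 mm³
x̄ = 146445.00 / 4650.00 = 31.49 mm
ȳ = 250050.00 / 4650.00 = 53.77 mm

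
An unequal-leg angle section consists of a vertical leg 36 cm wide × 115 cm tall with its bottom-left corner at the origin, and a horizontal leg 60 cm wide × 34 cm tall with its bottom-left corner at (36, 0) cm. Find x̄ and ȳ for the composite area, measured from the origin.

x̄ = 33.84 cm, ȳ = 44.13 cm

Part | A | x̄ᵢ | ȳᵢ | A·x̄ᵢ | A·ȳᵢ
vertical leg | 4140.00 | 18.00 | 57.50 | 74520.00 | 238050.00
horizontal leg | 2040.00 | 66.00 | 17.00 | 134640.00 | 34680.00
Σ | 6180.00 |  |  | 209160.00 | 272730.00
x̄ = 209160.00 / 6180.00 = 33.84 cm
ȳ = 272730.00 / 6180.00 = 44.13 cm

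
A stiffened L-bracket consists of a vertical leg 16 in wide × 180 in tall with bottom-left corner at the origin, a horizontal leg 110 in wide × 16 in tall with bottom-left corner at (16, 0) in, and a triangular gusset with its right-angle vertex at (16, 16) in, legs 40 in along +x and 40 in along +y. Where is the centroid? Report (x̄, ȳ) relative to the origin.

vertical leg: A = 16 × 180 = 2880.00, centroid at (8.00, 90.00).
horizontal leg: A = 110 × 16 = 1760.00, centroid at (71.00, 8.00).
gusset: A = ½·40·40 = 800.00, centroid at (29.33, 29.33).
ΣA = 5440.00 in²
ΣAx̄ = (2880.00)(8.00) + (1760.00)(71.00) + (800.00)(29.33) = 171466.67 in³
ΣAȳ = (2880.00)(90.00) + (1760.00)(8.00) + (800.00)(29.33) = 296746.67 in³
x̄ = 171466.67 / 5440.00 = 31.52 in
ȳ = 296746.67 / 5440.00 = 54.55 in

x̄ = 31.52 in, ȳ = 54.55 in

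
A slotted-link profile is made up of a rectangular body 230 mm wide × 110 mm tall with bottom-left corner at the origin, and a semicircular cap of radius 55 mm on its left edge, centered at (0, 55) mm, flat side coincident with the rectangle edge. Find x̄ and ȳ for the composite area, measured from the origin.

Part | A | x̄ᵢ | ȳᵢ | A·x̄ᵢ | A·ȳᵢ
rectangular body | 25300.00 | 115.00 | 55.00 | 2909500.00 | 1391500.00
semicircular end | 4751.66 | -23.34 | 55.00 | -110916.67 | 261341.24
Σ | 30051.66 |  |  | 2798583.33 | 1652841.24
x̄ = 2798583.33 / 30051.66 = 93.13 mm
ȳ = 1652841.24 / 30051.66 = 55.00 mm

x̄ = 93.13 mm, ȳ = 55.00 mm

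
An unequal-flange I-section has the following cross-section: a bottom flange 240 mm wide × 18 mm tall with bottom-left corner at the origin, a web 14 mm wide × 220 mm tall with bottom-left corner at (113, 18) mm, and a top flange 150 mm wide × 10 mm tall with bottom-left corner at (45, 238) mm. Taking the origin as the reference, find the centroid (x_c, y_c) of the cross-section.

x_c = 120.00 mm, y_c = 89.62 mm

Part | A | x̄ᵢ | ȳᵢ | A·x̄ᵢ | A·ȳᵢ
bottom flange | 4320.00 | 120.00 | 9.00 | 518400.00 | 38880.00
web | 3080.00 | 120.00 | 128.00 | 369600.00 | 394240.00
top flange | 1500.00 | 120.00 | 243.00 | 180000.00 | 364500.00
Σ | 8900.00 |  |  | 1068000.00 | 797620.00
x_c = 1068000.00 / 8900.00 = 120.00 mm
y_c = 797620.00 / 8900.00 = 89.62 mm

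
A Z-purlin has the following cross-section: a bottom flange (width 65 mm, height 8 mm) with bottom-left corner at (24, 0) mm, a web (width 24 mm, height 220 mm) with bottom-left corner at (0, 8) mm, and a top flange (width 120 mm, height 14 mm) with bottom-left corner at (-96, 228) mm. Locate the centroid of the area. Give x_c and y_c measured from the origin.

bottom flange: A = 65 × 8 = 520.00, centroid at (56.50, 4.00).
web: A = 24 × 220 = 5280.00, centroid at (12.00, 118.00).
top flange: A = 120 × 14 = 1680.00, centroid at (-36.00, 235.00).
ΣA = 7480.00 mm², ΣAx_c = 32260.00 mm³, ΣAy_c = 1019920.00 mm³.
x_c = 32260.00/7480.00 = 4.31 mm; y_c = 1019920.00/7480.00 = 136.35 mm.

x_c = 4.31 mm, y_c = 136.35 mm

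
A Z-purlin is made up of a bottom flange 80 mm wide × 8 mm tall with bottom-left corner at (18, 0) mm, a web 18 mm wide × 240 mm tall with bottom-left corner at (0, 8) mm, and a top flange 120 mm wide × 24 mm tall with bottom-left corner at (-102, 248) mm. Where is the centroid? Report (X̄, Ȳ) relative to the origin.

Part | A | x̄ᵢ | ȳᵢ | A·x̄ᵢ | A·ȳᵢ
bottom flange | 640.00 | 58.00 | 4.00 | 37120.00 | 2560.00
web | 4320.00 | 9.00 | 128.00 | 38880.00 | 552960.00
top flange | 2880.00 | -42.00 | 260.00 | -120960.00 | 748800.00
Σ | 7840.00 |  |  | -44960.00 | 1304320.00
X̄ = -44960.00 / 7840.00 = -5.73 mm
Ȳ = 1304320.00 / 7840.00 = 166.37 mm

X̄ = -5.73 mm, Ȳ = 166.37 mm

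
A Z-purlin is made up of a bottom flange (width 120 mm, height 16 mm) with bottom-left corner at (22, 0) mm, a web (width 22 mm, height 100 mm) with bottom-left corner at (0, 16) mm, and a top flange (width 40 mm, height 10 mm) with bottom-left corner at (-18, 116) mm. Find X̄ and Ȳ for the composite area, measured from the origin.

bottom flange: A = 120 × 16 = 1920.00, centroid at (82.00, 8.00).
web: A = 22 × 100 = 2200.00, centroid at (11.00, 66.00).
top flange: A = 40 × 10 = 400.00, centroid at (2.00, 121.00).
ΣA = 4520.00 mm²
ΣAX̄ = (1920.00)(82.00) + (2200.00)(11.00) + (400.00)(2.00) = 182440.00 mm³
ΣAȲ = (1920.00)(8.00) + (2200.00)(66.00) + (400.00)(121.00) = 208960.00 mm³
X̄ = 182440.00 / 4520.00 = 40.36 mm
Ȳ = 208960.00 / 4520.00 = 46.23 mm

X̄ = 40.36 mm, Ȳ = 46.23 mm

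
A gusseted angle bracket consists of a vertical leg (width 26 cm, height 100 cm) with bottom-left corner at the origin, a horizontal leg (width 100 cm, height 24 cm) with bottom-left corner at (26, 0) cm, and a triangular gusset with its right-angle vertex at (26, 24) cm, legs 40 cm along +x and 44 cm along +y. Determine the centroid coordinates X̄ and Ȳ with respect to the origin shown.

X̄ = 42.66 cm, Ȳ = 32.79 cm

Part | A | x̄ᵢ | ȳᵢ | A·x̄ᵢ | A·ȳᵢ
vertical leg | 2600.00 | 13.00 | 50.00 | 33800.00 | 130000.00
horizontal leg | 2400.00 | 76.00 | 12.00 | 182400.00 | 28800.00
gusset | 880.00 | 39.33 | 38.67 | 34613.33 | 34026.67
Σ | 5880.00 |  |  | 250813.33 | 192826.67
X̄ = 250813.33 / 5880.00 = 42.66 cm
Ȳ = 192826.67 / 5880.00 = 32.79 cm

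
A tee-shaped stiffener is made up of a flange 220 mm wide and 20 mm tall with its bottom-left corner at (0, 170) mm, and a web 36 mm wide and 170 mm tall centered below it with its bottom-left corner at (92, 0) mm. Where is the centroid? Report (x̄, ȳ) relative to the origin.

web: A = 36 × 170 = 6120.00, centroid at (110.00, 85.00).
flange: A = 220 × 20 = 4400.00, centroid at (110.00, 180.00).
ΣA = 10520.00 mm², ΣAx̄ = 1157200.00 mm³, ΣAȳ = 1312200.00 mm³.
x̄ = 1157200.00/10520.00 = 110.00 mm; ȳ = 1312200.00/10520.00 = 124.73 mm.

x̄ = 110.00 mm, ȳ = 124.73 mm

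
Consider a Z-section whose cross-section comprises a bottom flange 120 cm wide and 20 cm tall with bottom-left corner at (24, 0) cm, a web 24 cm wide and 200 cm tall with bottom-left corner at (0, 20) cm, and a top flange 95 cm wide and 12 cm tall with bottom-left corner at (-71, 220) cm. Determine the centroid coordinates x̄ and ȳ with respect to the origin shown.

bottom flange: A = 120 × 20 = 2400.00, centroid at (84.00, 10.00).
web: A = 24 × 200 = 4800.00, centroid at (12.00, 120.00).
top flange: A = 95 × 12 = 1140.00, centroid at (-23.50, 226.00).
ΣA = 8340.00 cm²
ΣAx̄ = (2400.00)(84.00) + (4800.00)(12.00) + (1140.00)(-23.50) = 232410.00 cm³
ΣAȳ = (2400.00)(10.00) + (4800.00)(120.00) + (1140.00)(226.00) = 857640.00 cm³
x̄ = 232410.00 / 8340.00 = 27.87 cm
ȳ = 857640.00 / 8340.00 = 102.83 cm

x̄ = 27.87 cm, ȳ = 102.83 cm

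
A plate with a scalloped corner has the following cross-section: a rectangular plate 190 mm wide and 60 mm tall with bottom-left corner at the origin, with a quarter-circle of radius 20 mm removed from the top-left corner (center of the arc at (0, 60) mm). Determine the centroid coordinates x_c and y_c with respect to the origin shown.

Part | A | x̄ᵢ | ȳᵢ | A·x̄ᵢ | A·ȳᵢ
plate | 11400.00 | 95.00 | 30.00 | 1083000.00 | 342000.00
removed quarter-circle | -314.16 | 8.49 | 51.51 | -2666.67 | -16182.89
Σ | 11085.84 |  |  | 1080333.33 | 325817.11
x_c = 1080333.33 / 11085.84 = 97.45 mm
y_c = 325817.11 / 11085.84 = 29.39 mm

x_c = 97.45 mm, y_c = 29.39 mm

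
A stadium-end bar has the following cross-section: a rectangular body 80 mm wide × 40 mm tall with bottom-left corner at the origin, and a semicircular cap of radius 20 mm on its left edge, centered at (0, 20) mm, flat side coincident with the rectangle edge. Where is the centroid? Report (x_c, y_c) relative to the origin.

x_c = 32.04 mm, y_c = 20.00 mm

rectangular body: A = 80 × 40 = 3200.00, centroid at (40.00, 20.00).
semicircular end: A = ½π·20² = 628.32, centroid at (-8.49, 20.00).
ΣA = 3828.32 mm², ΣAx_c = 122666.67 mm³, ΣAy_c = 76566.37 mm³.
x_c = 122666.67/3828.32 = 32.04 mm; y_c = 76566.37/3828.32 = 20.00 mm.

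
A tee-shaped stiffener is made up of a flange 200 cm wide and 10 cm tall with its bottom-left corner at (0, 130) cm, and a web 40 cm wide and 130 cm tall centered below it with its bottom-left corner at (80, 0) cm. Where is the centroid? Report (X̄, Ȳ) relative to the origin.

Part | A | x̄ᵢ | ȳᵢ | A·x̄ᵢ | A·ȳᵢ
web | 5200.00 | 100.00 | 65.00 | 520000.00 | 338000.00
flange | 2000.00 | 100.00 | 135.00 | 200000.00 | 270000.00
Σ | 7200.00 |  |  | 720000.00 | 608000.00
X̄ = 720000.00 / 7200.00 = 100.00 cm
Ȳ = 608000.00 / 7200.00 = 84.44 cm

X̄ = 100.00 cm, Ȳ = 84.44 cm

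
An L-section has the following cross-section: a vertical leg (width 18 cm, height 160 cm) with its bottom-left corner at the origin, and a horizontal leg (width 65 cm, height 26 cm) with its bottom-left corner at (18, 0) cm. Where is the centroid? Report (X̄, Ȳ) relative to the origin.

X̄ = 24.35 cm, Ȳ = 55.22 cm

vertical leg: A = 18 × 160 = 2880.00, centroid at (9.00, 80.00).
horizontal leg: A = 65 × 26 = 1690.00, centroid at (50.50, 13.00).
ΣA = 4570.00 cm²
ΣAX̄ = (2880.00)(9.00) + (1690.00)(50.50) = 111265.00 cm³
ΣAȲ = (2880.00)(80.00) + (1690.00)(13.00) = 252370.00 cm³
X̄ = 111265.00 / 4570.00 = 24.35 cm
Ȳ = 252370.00 / 4570.00 = 55.22 cm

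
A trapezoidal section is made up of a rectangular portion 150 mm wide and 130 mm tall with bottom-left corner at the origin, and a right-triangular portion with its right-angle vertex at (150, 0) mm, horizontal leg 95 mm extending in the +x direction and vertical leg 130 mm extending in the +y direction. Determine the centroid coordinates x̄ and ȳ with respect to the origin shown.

rectangular portion: A = 150 × 130 = 19500.00, centroid at (75.00, 65.00).
triangular portion: A = ½·95·130 = 6175.00, centroid at (181.67, 43.33).
ΣA = 25675.00 mm²
ΣAx̄ = (19500.00)(75.00) + (6175.00)(181.67) = 2584291.67 mm³
ΣAȳ = (19500.00)(65.00) + (6175.00)(43.33) = 1535083.33 mm³
x̄ = 2584291.67 / 25675.00 = 100.65 mm
ȳ = 1535083.33 / 25675.00 = 59.79 mm

x̄ = 100.65 mm, ȳ = 59.79 mm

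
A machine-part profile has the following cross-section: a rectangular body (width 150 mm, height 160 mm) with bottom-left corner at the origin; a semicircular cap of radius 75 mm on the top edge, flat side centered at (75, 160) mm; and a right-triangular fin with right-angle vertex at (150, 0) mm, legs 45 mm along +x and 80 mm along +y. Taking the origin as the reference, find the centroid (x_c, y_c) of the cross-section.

rectangular body: A = 150 × 160 = 24000.00, centroid at (75.00, 80.00).
semicircular top: A = ½π·75² = 8835.73, centroid at (75.00, 191.83).
triangular fin: A = ½·45·80 = 1800.00, centroid at (165.00, 26.67).
ΣA = 34635.73 mm², ΣAx_c = 2759679.70 mm³, ΣAy_c = 3662966.69 mm³.
x_c = 2759679.70/34635.73 = 79.68 mm; y_c = 3662966.69/34635.73 = 105.76 mm.

x_c = 79.68 mm, y_c = 105.76 mm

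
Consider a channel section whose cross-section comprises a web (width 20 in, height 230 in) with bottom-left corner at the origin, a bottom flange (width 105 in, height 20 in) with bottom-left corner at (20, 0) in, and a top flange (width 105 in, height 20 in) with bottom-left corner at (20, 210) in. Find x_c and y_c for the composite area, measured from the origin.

x_c = 39.83 in, y_c = 115.00 in

Part | A | x̄ᵢ | ȳᵢ | A·x̄ᵢ | A·ȳᵢ
web | 4600.00 | 10.00 | 115.00 | 46000.00 | 529000.00
bottom flange | 2100.00 | 72.50 | 10.00 | 152250.00 | 21000.00
top flange | 2100.00 | 72.50 | 220.00 | 152250.00 | 462000.00
Σ | 8800.00 |  |  | 350500.00 | 1012000.00
x_c = 350500.00 / 8800.00 = 39.83 in
y_c = 1012000.00 / 8800.00 = 115.00 in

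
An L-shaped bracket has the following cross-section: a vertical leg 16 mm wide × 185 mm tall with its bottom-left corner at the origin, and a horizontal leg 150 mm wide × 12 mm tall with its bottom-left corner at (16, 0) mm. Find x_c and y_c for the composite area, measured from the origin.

Part | A | x̄ᵢ | ȳᵢ | A·x̄ᵢ | A·ȳᵢ
vertical leg | 2960.00 | 8.00 | 92.50 | 23680.00 | 273800.00
horizontal leg | 1800.00 | 91.00 | 6.00 | 163800.00 | 10800.00
Σ | 4760.00 |  |  | 187480.00 | 284600.00
x_c = 187480.00 / 4760.00 = 39.39 mm
y_c = 284600.00 / 4760.00 = 59.79 mm

x_c = 39.39 mm, y_c = 59.79 mm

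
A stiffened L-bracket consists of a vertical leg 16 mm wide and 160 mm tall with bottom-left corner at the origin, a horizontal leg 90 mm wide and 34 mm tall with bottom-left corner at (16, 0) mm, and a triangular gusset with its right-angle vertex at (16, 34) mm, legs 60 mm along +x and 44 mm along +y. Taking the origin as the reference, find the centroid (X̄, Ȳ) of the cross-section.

Part | A | x̄ᵢ | ȳᵢ | A·x̄ᵢ | A·ȳᵢ
vertical leg | 2560.00 | 8.00 | 80.00 | 20480.00 | 204800.00
horizontal leg | 3060.00 | 61.00 | 17.00 | 186660.00 | 52020.00
gusset | 1320.00 | 36.00 | 48.67 | 47520.00 | 64240.00
Σ | 6940.00 |  |  | 254660.00 | 321060.00
X̄ = 254660.00 / 6940.00 = 36.69 mm
Ȳ = 321060.00 / 6940.00 = 46.26 mm

X̄ = 36.69 mm, Ȳ = 46.26 mm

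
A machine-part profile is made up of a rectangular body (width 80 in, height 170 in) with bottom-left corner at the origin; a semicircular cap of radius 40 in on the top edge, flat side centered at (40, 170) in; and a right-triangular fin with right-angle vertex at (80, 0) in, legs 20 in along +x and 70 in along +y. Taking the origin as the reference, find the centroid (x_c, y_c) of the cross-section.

x_c = 41.94 in, y_c = 97.68 in

rectangular body: A = 80 × 170 = 13600.00, centroid at (40.00, 85.00).
semicircular top: A = ½π·40² = 2513.27, centroid at (40.00, 186.98).
triangular fin: A = ½·20·70 = 700.00, centroid at (86.67, 23.33).
ΣA = 16813.27 in², ΣAx_c = 705197.63 in³, ΣAy_c = 1642256.60 in³.
x_c = 705197.63/16813.27 = 41.94 in; y_c = 1642256.60/16813.27 = 97.68 in.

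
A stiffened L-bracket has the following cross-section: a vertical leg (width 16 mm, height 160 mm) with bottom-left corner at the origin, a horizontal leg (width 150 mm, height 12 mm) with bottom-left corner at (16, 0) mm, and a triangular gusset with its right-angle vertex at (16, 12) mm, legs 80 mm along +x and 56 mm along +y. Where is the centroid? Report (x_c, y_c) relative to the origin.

x_c = 42.40 mm, y_c = 43.07 mm

vertical leg: A = 16 × 160 = 2560.00, centroid at (8.00, 80.00).
horizontal leg: A = 150 × 12 = 1800.00, centroid at (91.00, 6.00).
gusset: A = ½·80·56 = 2240.00, centroid at (42.67, 30.67).
ΣA = 6600.00 mm², ΣAx_c = 279853.33 mm³, ΣAy_c = 284293.33 mm³.
x_c = 279853.33/6600.00 = 42.40 mm; y_c = 284293.33/6600.00 = 43.07 mm.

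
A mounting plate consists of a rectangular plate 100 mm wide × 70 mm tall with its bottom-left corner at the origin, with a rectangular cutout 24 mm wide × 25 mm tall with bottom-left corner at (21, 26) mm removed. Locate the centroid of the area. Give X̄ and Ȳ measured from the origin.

plate: A = 100 × 70 = 7000.00, centroid at (50.00, 35.00).
hole: A = −(24 × 25) = -600.00, centroid at (33.00, 38.50).
ΣA = 6400.00 mm², ΣAX̄ = 330200.00 mm³, ΣAȲ = 221900.00 mm³.
X̄ = 330200.00/6400.00 = 51.59 mm; Ȳ = 221900.00/6400.00 = 34.67 mm.

X̄ = 51.59 mm, Ȳ = 34.67 mm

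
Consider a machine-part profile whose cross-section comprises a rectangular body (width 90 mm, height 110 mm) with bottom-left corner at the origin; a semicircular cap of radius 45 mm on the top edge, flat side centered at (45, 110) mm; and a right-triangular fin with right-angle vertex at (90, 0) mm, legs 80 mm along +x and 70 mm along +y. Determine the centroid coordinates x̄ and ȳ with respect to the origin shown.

rectangular body: A = 90 × 110 = 9900.00, centroid at (45.00, 55.00).
semicircular top: A = ½π·45² = 3180.86, centroid at (45.00, 129.10).
triangular fin: A = ½·80·70 = 2800.00, centroid at (116.67, 23.33).
ΣA = 15880.86 mm²
ΣAx̄ = (9900.00)(45.00) + (3180.86)(45.00) + (2800.00)(116.67) = 915305.48 mm³
ΣAȳ = (9900.00)(55.00) + (3180.86)(129.10) + (2800.00)(23.33) = 1020478.22 mm³
x̄ = 915305.48 / 15880.86 = 57.64 mm
ȳ = 1020478.22 / 15880.86 = 64.26 mm

x̄ = 57.64 mm, ȳ = 64.26 mm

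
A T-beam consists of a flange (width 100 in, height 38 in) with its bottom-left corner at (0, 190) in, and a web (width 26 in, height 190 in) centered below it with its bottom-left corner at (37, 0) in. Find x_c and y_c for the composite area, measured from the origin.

x_c = 50.00 in, y_c = 144.57 in

web: A = 26 × 190 = 4940.00, centroid at (50.00, 95.00).
flange: A = 100 × 38 = 3800.00, centroid at (50.00, 209.00).
ΣA = 8740.00 in², ΣAx_c = 437000.00 in³, ΣAy_c = 1263500.00 in³.
x_c = 437000.00/8740.00 = 50.00 in; y_c = 1263500.00/8740.00 = 144.57 in.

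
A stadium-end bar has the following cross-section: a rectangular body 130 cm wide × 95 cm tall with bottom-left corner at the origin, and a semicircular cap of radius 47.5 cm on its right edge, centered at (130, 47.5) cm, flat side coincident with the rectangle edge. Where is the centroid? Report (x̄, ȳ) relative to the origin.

rectangular body: A = 130 × 95 = 12350.00, centroid at (65.00, 47.50).
semicircular end: A = ½π·47.5² = 3544.11, centroid at (150.16, 47.50).
ΣA = 15894.11 cm²
ΣAx̄ = (12350.00)(65.00) + (3544.11)(150.16) = 1334932.11 cm³
ΣAȳ = (12350.00)(47.50) + (3544.11)(47.50) = 754970.19 cm³
x̄ = 1334932.11 / 15894.11 = 83.99 cm
ȳ = 754970.19 / 15894.11 = 47.50 cm

x̄ = 83.99 cm, ȳ = 47.50 cm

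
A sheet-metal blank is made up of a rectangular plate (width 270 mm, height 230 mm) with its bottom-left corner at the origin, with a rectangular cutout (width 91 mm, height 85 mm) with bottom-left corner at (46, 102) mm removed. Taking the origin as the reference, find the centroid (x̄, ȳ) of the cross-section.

plate: A = 270 × 230 = 62100.00, centroid at (135.00, 115.00).
hole: A = −(91 × 85) = -7735.00, centroid at (91.50, 144.50).
ΣA = 54365.00 mm²
ΣAx̄ = (62100.00)(135.00) + (-7735.00)(91.50) = 7675747.50 mm³
ΣAȳ = (62100.00)(115.00) + (-7735.00)(144.50) = 6023792.50 mm³
x̄ = 7675747.50 / 54365.00 = 141.19 mm
ȳ = 6023792.50 / 54365.00 = 110.80 mm

x̄ = 141.19 mm, ȳ = 110.80 mm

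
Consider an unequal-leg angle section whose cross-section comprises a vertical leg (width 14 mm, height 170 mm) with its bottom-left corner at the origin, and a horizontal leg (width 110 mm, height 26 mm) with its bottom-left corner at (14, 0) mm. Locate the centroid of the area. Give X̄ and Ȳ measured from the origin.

vertical leg: A = 14 × 170 = 2380.00, centroid at (7.00, 85.00).
horizontal leg: A = 110 × 26 = 2860.00, centroid at (69.00, 13.00).
ΣA = 5240.00 mm²
ΣAX̄ = (2380.00)(7.00) + (2860.00)(69.00) = 214000.00 mm³
ΣAȲ = (2380.00)(85.00) + (2860.00)(13.00) = 239480.00 mm³
X̄ = 214000.00 / 5240.00 = 40.84 mm
Ȳ = 239480.00 / 5240.00 = 45.70 mm

X̄ = 40.84 mm, Ȳ = 45.70 mm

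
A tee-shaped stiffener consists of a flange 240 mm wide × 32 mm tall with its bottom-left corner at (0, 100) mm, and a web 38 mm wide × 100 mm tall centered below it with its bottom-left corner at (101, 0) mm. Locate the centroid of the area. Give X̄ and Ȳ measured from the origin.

web: A = 38 × 100 = 3800.00, centroid at (120.00, 50.00).
flange: A = 240 × 32 = 7680.00, centroid at (120.00, 116.00).
ΣA = 11480.00 mm², ΣAX̄ = 1377600.00 mm³, ΣAȲ = 1080880.00 mm³.
X̄ = 1377600.00/11480.00 = 120.00 mm; Ȳ = 1080880.00/11480.00 = 94.15 mm.

X̄ = 120.00 mm, Ȳ = 94.15 mm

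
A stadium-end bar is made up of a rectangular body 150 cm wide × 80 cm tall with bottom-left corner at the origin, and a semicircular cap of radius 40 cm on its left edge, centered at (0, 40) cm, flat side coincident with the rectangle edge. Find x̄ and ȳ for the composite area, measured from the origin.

x̄ = 59.07 cm, ȳ = 40.00 cm

rectangular body: A = 150 × 80 = 12000.00, centroid at (75.00, 40.00).
semicircular end: A = ½π·40² = 2513.27, centroid at (-16.98, 40.00).
ΣA = 14513.27 cm²
ΣAx̄ = (12000.00)(75.00) + (2513.27)(-16.98) = 857333.33 cm³
ΣAȳ = (12000.00)(40.00) + (2513.27)(40.00) = 580530.96 cm³
x̄ = 857333.33 / 14513.27 = 59.07 cm
ȳ = 580530.96 / 14513.27 = 40.00 cm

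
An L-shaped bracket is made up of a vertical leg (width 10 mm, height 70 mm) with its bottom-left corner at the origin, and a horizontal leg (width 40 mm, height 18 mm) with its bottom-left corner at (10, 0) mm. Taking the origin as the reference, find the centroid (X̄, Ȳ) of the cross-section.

X̄ = 17.68 mm, Ȳ = 21.82 mm

vertical leg: A = 10 × 70 = 700.00, centroid at (5.00, 35.00).
horizontal leg: A = 40 × 18 = 720.00, centroid at (30.00, 9.00).
ΣA = 1420.00 mm²
ΣAX̄ = (700.00)(5.00) + (720.00)(30.00) = 25100.00 mm³
ΣAȲ = (700.00)(35.00) + (720.00)(9.00) = 30980.00 mm³
X̄ = 25100.00 / 1420.00 = 17.68 mm
Ȳ = 30980.00 / 1420.00 = 21.82 mm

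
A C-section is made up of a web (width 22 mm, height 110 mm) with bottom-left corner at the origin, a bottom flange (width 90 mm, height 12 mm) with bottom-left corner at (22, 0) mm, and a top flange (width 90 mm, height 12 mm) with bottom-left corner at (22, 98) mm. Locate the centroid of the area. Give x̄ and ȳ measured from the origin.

x̄ = 37.41 mm, ȳ = 55.00 mm

Part | A | x̄ᵢ | ȳᵢ | A·x̄ᵢ | A·ȳᵢ
web | 2420.00 | 11.00 | 55.00 | 26620.00 | 133100.00
bottom flange | 1080.00 | 67.00 | 6.00 | 72360.00 | 6480.00
top flange | 1080.00 | 67.00 | 104.00 | 72360.00 | 112320.00
Σ | 4580.00 |  |  | 171340.00 | 251900.00
x̄ = 171340.00 / 4580.00 = 37.41 mm
ȳ = 251900.00 / 4580.00 = 55.00 mm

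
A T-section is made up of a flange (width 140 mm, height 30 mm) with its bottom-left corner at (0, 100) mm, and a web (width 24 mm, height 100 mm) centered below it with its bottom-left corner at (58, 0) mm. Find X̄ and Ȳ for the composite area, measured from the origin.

web: A = 24 × 100 = 2400.00, centroid at (70.00, 50.00).
flange: A = 140 × 30 = 4200.00, centroid at (70.00, 115.00).
ΣA = 6600.00 mm²
ΣAX̄ = (2400.00)(70.00) + (4200.00)(70.00) = 462000.00 mm³
ΣAȲ = (2400.00)(50.00) + (4200.00)(115.00) = 603000.00 mm³
X̄ = 462000.00 / 6600.00 = 70.00 mm
Ȳ = 603000.00 / 6600.00 = 91.36 mm

X̄ = 70.00 mm, Ȳ = 91.36 mm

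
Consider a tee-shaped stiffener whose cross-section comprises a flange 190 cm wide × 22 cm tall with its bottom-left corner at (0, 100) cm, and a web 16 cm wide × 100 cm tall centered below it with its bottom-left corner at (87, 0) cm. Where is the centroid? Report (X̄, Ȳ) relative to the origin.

Part | A | x̄ᵢ | ȳᵢ | A·x̄ᵢ | A·ȳᵢ
web | 1600.00 | 95.00 | 50.00 | 152000.00 | 80000.00
flange | 4180.00 | 95.00 | 111.00 | 397100.00 | 463980.00
Σ | 5780.00 |  |  | 549100.00 | 543980.00
X̄ = 549100.00 / 5780.00 = 95.00 cm
Ȳ = 543980.00 / 5780.00 = 94.11 cm

X̄ = 95.00 cm, Ȳ = 94.11 cm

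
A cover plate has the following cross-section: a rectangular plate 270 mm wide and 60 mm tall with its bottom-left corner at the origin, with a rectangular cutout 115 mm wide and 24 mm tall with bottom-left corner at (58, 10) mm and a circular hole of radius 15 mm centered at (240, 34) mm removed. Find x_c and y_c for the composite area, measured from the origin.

x_c = 133.40 mm, y_c = 31.51 mm

plate: A = 270 × 60 = 16200.00, centroid at (135.00, 30.00).
hole 1: A = −(115 × 24) = -2760.00, centroid at (115.50, 22.00).
hole 2: A = −π·15² = -706.86, centroid at (240.00, 34.00).
ΣA = 12733.14 mm²
ΣAx_c = (16200.00)(135.00) + (-2760.00)(115.50) + (-706.86)(240.00) = 1698574.00 mm³
ΣAy_c = (16200.00)(30.00) + (-2760.00)(22.00) + (-706.86)(34.00) = 401246.82 mm³
x_c = 1698574.00 / 12733.14 = 133.40 mm
y_c = 401246.82 / 12733.14 = 31.51 mm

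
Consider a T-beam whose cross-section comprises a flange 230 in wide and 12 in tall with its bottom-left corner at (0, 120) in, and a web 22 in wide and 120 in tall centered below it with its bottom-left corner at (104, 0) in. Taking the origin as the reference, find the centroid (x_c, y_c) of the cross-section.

x_c = 115.00 in, y_c = 93.73 in

Part | A | x̄ᵢ | ȳᵢ | A·x̄ᵢ | A·ȳᵢ
web | 2640.00 | 115.00 | 60.00 | 303600.00 | 158400.00
flange | 2760.00 | 115.00 | 126.00 | 317400.00 | 347760.00
Σ | 5400.00 |  |  | 621000.00 | 506160.00
x_c = 621000.00 / 5400.00 = 115.00 in
y_c = 506160.00 / 5400.00 = 93.73 in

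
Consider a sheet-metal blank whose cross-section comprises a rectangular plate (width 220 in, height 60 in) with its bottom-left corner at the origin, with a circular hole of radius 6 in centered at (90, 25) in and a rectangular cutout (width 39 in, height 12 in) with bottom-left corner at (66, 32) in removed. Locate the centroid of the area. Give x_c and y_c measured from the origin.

plate: A = 220 × 60 = 13200.00, centroid at (110.00, 30.00).
hole 1: A = −π·6² = -113.10, centroid at (90.00, 25.00).
hole 2: A = −(39 × 12) = -468.00, centroid at (85.50, 38.00).
ΣA = 12618.90 in²
ΣAx_c = (13200.00)(110.00) + (-113.10)(90.00) + (-468.00)(85.50) = 1401807.24 in³
ΣAy_c = (13200.00)(30.00) + (-113.10)(25.00) + (-468.00)(38.00) = 375388.57 in³
x_c = 1401807.24 / 12618.90 = 111.09 in
y_c = 375388.57 / 12618.90 = 29.75 in

x_c = 111.09 in, y_c = 29.75 in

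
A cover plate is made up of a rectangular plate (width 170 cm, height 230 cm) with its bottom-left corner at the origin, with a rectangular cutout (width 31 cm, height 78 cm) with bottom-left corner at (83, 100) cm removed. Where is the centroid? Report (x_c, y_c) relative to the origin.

plate: A = 170 × 230 = 39100.00, centroid at (85.00, 115.00).
hole: A = −(31 × 78) = -2418.00, centroid at (98.50, 139.00).
ΣA = 36682.00 cm²
ΣAx_c = (39100.00)(85.00) + (-2418.00)(98.50) = 3085327.00 cm³
ΣAy_c = (39100.00)(115.00) + (-2418.00)(139.00) = 4160398.00 cm³
x_c = 3085327.00 / 36682.00 = 84.11 cm
y_c = 4160398.00 / 36682.00 = 113.42 cm

x_c = 84.11 cm, y_c = 113.42 cm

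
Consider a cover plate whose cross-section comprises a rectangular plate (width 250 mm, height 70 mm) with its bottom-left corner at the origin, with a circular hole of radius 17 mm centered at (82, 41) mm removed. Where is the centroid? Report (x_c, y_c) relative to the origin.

plate: A = 250 × 70 = 17500.00, centroid at (125.00, 35.00).
hole: A = −π·17² = -907.92, centroid at (82.00, 41.00).
ΣA = 16592.08 mm², ΣAx_c = 2113050.54 mm³, ΣAy_c = 575275.27 mm³.
x_c = 2113050.54/16592.08 = 127.35 mm; y_c = 575275.27/16592.08 = 34.67 mm.

x_c = 127.35 mm, y_c = 34.67 mm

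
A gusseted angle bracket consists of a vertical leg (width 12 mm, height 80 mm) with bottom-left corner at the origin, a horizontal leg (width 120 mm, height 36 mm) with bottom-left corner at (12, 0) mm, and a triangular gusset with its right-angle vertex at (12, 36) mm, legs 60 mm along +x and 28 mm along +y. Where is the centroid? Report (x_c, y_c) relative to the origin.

Part | A | x̄ᵢ | ȳᵢ | A·x̄ᵢ | A·ȳᵢ
vertical leg | 960.00 | 6.00 | 40.00 | 5760.00 | 38400.00
horizontal leg | 4320.00 | 72.00 | 18.00 | 311040.00 | 77760.00
gusset | 840.00 | 32.00 | 45.33 | 26880.00 | 38080.00
Σ | 6120.00 |  |  | 343680.00 | 154240.00
x_c = 343680.00 / 6120.00 = 56.16 mm
y_c = 154240.00 / 6120.00 = 25.20 mm

x_c = 56.16 mm, y_c = 25.20 mm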